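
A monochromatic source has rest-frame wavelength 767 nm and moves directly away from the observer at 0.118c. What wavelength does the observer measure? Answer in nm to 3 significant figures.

Relativistic Doppler: λ_obs = λ_src √((1+β)/(1−β))
= 767 × √(1.1180/0.88200) = 767 × 1.1259 = 864 nm

λ_obs ≈ 864 nm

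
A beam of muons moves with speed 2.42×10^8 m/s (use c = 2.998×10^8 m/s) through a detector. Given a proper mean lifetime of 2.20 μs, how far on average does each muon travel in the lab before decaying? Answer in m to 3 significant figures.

d ≈ 902 m

β = v/c = 2.42×10^8 / 2.998×10^8 = 0.80720
γ = 1/√(1 − 0.80720²) = 1.6941
Dilated lifetime: Δt = γτ₀ = 1.6941 × 2.20 μs = 3.7271 μs
d = vΔt = 0.80720c × 3.7271 μs = 2.4200×10^8 m/s × 3.7271×10^-6 s = 902 m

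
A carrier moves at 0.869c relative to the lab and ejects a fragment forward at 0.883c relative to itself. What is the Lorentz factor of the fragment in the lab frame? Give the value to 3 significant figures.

u_lab = (0.883 + 0.869)/(1 + 0.883×0.869) = 1.752/1.76733 = 0.991328
γ = 1/√(1 − 0.991328²) = 7.61

γ ≈ 7.61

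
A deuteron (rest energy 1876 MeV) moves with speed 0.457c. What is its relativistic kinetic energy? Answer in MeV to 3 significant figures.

γ = 1/√(1 − 0.457²) = 1.1243
K = (γ − 1)m₀c² = (1.1243 − 1) × 1876 MeV = 0.12427 × 1876 MeV = 233 MeV

K ≈ 233 MeV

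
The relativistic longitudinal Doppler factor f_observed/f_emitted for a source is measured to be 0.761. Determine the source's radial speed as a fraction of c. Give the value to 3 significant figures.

β ≈ 0.267

f_obs/f_src = √((1−β)/(1+β)) = 0.761  ⇒  (1−β)/(1+β) = 0.57912
β = |1 − D²|/(1 + D²) = |1 − 0.57912|/(1 + 0.57912) = 0.267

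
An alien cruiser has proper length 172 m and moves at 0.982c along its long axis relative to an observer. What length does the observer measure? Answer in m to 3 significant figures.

γ = 1/√(1 − 0.982²) = 5.2943
Length contraction: L = L₀/γ = 172/5.2943 = 32.5 m

L ≈ 32.5 m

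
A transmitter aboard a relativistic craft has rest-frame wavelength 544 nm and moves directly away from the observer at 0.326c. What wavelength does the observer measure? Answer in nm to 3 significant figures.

λ_obs ≈ 763 nm

Relativistic Doppler: λ_obs = λ_src √((1+β)/(1−β))
= 544 × √(1.3260/0.67400) = 544 × 1.4026 = 763 nm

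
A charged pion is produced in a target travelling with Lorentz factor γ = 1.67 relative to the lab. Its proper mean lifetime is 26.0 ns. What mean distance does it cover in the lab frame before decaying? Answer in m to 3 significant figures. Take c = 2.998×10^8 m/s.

β = √(1 − 1/γ²) = √(1 − 1/1.67²) = 0.80090
Dilated lifetime: Δt = γτ₀ = 1.67 × 26.0 ns = 43.420 ns
d = vΔt = 0.80090c × 43.420 ns = 2.4011×10^8 m/s × 4.3420×10^-8 s = 10.4 m

d ≈ 10.4 m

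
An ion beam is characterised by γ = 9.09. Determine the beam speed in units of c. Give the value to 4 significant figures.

β = √(1 − 1/γ²) = √(1 − 1/9.09²) = √(0.987898) = 0.9939

β ≈ 0.9939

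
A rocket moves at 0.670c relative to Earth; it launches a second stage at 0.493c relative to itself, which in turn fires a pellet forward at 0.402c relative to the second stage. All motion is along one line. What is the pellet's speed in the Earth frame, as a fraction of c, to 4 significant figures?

u ≈ 0.9443c

Compose boost 2: (0.493 + 0.670)/(1 + 0.493×0.670) = 1.163/1.33031 = 0.874232
Compose boost 3: (0.402 + 0.874232)/(1 + 0.402×0.874232) = 1.27623/1.35144 = 0.9443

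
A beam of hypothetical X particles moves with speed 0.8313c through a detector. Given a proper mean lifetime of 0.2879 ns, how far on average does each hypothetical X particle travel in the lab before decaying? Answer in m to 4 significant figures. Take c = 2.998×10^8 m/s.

γ = 1/√(1 − 0.8313²) = 1.79913
Dilated lifetime: Δt = γτ₀ = 1.79913 × 0.2879 ns = 0.517970 ns
d = vΔt = 0.8313c × 0.517970 ns = 2.49224×10^8 m/s × 5.17970×10^-10 s = 0.1291 m

d ≈ 0.1291 m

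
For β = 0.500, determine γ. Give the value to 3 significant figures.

γ ≈ 1.15

γ = 1/√(1 − β²) = 1/√(1 − 0.500²) = 1/√(0.75000) = 1.15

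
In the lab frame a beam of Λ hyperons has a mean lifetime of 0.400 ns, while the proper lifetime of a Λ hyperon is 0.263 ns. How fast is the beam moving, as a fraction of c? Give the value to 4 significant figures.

γ = Δt/τ₀ = 0.400/0.263 = 1.52091
β = √(1 − 1/γ²) = √(1 − 1/1.52091²) = 0.7535

β ≈ 0.7535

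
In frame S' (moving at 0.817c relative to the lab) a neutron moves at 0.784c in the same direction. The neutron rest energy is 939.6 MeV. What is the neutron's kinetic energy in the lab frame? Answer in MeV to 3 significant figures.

u_lab = (0.784 + 0.817)/(1 + 0.784×0.817) = 0.975905
γ = 1/√(1 − 0.975905²) = 4.5831
K = (γ − 1)m₀c² = (4.5831 − 1) × 939.6 = 3.5831 × 939.6 = 3370 MeV

K ≈ 3370 MeV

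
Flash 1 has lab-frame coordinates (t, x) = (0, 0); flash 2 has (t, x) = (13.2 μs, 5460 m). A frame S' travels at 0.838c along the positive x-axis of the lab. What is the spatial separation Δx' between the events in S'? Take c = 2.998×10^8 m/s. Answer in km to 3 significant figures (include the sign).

γ = 1/√(1 − 0.838²) = 1.8326
Δx' = γ(Δx − vΔt) = 1.8326 × (5460 m − 0.838×(2.998×10^8 m/s)×13.2×10^-6 s)
= 1.8326 × (2143.7 m) = 3.93 km

Δx' ≈ 3.93 km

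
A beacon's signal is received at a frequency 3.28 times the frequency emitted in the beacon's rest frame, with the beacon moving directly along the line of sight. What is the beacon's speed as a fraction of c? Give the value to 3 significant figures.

f_obs/f_src = √((1+β)/(1−β)) = 3.28  ⇒  (1+β)/(1−β) = 10.758
β = |1 − D²|/(1 + D²) = |1 − 10.758|/(1 + 10.758) = 0.830

β ≈ 0.830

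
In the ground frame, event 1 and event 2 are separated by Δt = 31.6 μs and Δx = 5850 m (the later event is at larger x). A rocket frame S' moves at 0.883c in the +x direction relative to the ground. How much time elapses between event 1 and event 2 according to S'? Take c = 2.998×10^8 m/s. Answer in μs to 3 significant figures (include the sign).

γ = 1/√(1 − 0.883²) = 2.1305
Δt' = γ(Δt − vΔx/c²) = 2.1305 × (31.6 μs − 0.883×5850 m / (2.998×10^8 m/s))
= 2.1305 × (14.370 μs) = 30.6 μs

Δt' ≈ 30.6 μs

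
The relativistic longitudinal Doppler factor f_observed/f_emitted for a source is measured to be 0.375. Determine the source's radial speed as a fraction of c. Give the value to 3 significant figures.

f_obs/f_src = √((1−β)/(1+β)) = 0.375  ⇒  (1−β)/(1+β) = 0.14062
β = |1 − D²|/(1 + D²) = |1 − 0.14062|/(1 + 0.14062) = 0.753

β ≈ 0.753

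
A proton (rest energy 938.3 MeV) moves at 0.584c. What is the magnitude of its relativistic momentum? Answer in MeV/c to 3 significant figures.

p ≈ 675 MeV/c

γ = 1/√(1 − 0.584²) = 1.2319
p = γβm₀c = 1.2319 × 0.584 × 938.3 MeV/c = 675 MeV/c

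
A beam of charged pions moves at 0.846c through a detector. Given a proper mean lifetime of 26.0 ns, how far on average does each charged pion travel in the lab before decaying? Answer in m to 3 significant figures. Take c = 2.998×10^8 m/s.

d ≈ 12.4 m

γ = 1/√(1 − 0.846²) = 1.8755
Dilated lifetime: Δt = γτ₀ = 1.8755 × 26.0 ns = 48.764 ns
d = vΔt = 0.846c × 48.764 ns = 2.5363×10^8 m/s × 4.8764×10^-8 s = 12.4 m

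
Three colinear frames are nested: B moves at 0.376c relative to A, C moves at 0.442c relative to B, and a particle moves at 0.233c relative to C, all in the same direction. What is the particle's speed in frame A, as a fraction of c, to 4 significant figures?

u ≈ 0.8032c

Compose boost 2: (0.442 + 0.376)/(1 + 0.442×0.376) = 0.8180/1.16619 = 0.701428
Compose boost 3: (0.233 + 0.701428)/(1 + 0.233×0.701428) = 0.934428/1.16343 = 0.8032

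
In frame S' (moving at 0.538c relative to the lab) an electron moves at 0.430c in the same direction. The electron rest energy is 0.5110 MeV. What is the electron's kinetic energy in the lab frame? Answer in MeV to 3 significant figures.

u_lab = (0.430 + 0.538)/(1 + 0.430×0.538) = 0.786135
γ = 1/√(1 − 0.786135²) = 1.6180
K = (γ − 1)m₀c² = (1.6180 − 1) × 0.5110 = 0.61798 × 0.5110 = 0.316 MeV

K ≈ 0.316 MeV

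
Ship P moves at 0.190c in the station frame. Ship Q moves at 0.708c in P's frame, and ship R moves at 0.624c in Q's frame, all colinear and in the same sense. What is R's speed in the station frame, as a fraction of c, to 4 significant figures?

u ≈ 0.9475c

Compose boost 2: (0.708 + 0.190)/(1 + 0.708×0.190) = 0.8980/1.13452 = 0.791524
Compose boost 3: (0.624 + 0.791524)/(1 + 0.624×0.791524) = 1.41552/1.49391 = 0.9475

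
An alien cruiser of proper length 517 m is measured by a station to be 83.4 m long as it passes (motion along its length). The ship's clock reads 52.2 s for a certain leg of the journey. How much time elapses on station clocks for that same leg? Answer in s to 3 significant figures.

Length contraction ⇒ γ = L₀/L = 517/83.4 = 6.1990
Time dilation: Δt = γτ₀ = 6.1990 × 52.2 s = 324 s

Δt ≈ 324 s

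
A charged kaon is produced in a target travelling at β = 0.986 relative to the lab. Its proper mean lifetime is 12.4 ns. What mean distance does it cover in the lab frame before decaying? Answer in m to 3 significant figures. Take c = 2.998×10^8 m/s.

d ≈ 22.0 m

γ = 1/√(1 − 0.986²) = 5.9972
Dilated lifetime: Δt = γτ₀ = 5.9972 × 12.4 ns = 74.365 ns
d = vΔt = 0.986c × 74.365 ns = 2.9560×10^8 m/s × 7.4365×10^-8 s = 22.0 m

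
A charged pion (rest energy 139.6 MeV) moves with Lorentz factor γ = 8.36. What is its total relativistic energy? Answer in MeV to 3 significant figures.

γ = 8.36 (given)
E = γm₀c² = 8.36 × 139.6 MeV = 1170 MeV

E ≈ 1170 MeV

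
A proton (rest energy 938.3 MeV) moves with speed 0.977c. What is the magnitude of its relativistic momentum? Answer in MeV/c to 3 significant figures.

γ = 1/√(1 − 0.977²) = 4.6896
p = γβm₀c = 4.6896 × 0.977 × 938.3 MeV/c = 4300 MeV/c

p ≈ 4300 MeV/c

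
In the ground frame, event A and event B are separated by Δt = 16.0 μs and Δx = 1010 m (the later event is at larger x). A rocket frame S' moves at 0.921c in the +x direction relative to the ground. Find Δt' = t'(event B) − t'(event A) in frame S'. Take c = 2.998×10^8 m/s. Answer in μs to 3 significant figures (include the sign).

Δt' ≈ 33.1 μs

γ = 1/√(1 − 0.921²) = 2.5670
Δt' = γ(Δt − vΔx/c²) = 2.5670 × (16.0 μs − 0.921×1010 m / (2.998×10^8 m/s))
= 2.5670 × (12.897 μs) = 33.1 μs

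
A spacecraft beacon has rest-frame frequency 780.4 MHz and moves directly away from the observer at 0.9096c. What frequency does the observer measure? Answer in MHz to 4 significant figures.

f_obs ≈ 169.8 MHz

Relativistic Doppler: f_obs = f_src √((1−β)/(1+β))
= 780.4 × √(0.0904000/1.90960) = 780.4 × 0.217577 = 169.8 MHz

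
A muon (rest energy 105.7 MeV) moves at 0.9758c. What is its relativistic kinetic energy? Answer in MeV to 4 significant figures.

K ≈ 377.7 MeV

γ = 1/√(1 − 0.9758²) = 4.57321
K = (γ − 1)m₀c² = (4.57321 − 1) × 105.7 MeV = 3.57321 × 105.7 MeV = 377.7 MeV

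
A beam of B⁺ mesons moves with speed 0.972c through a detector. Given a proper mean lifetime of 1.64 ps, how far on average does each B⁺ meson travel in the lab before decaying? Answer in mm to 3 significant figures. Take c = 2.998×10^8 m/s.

d ≈ 2.03 mm

γ = 1/√(1 − 0.972²) = 4.2557
Dilated lifetime: Δt = γτ₀ = 4.2557 × 1.64 ps = 6.9793 ps
d = vΔt = 0.972c × 6.9793 ps = 2.9141×10^8 m/s × 6.9793×10^-12 s = 2.03 mm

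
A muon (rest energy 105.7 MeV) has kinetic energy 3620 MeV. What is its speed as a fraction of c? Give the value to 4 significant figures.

β ≈ 0.9996

γ = 1 + K/(m₀c²) = 1 + 3620/105.7 = 35.2479
β = √(1 − 1/γ²) = 0.9996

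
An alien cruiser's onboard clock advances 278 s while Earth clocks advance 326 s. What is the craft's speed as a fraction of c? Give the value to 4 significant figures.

γ = Δt/τ₀ = 326/278 = 1.17266
β = √(1 − 1/γ²) = √(1 − 1/1.17266²) = 0.5223

β ≈ 0.5223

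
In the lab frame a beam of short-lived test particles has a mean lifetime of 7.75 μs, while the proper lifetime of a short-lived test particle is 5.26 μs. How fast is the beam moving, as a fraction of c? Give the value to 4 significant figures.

β ≈ 0.7344

γ = Δt/τ₀ = 7.75/5.26 = 1.47338
β = √(1 − 1/γ²) = √(1 − 1/1.47338²) = 0.7344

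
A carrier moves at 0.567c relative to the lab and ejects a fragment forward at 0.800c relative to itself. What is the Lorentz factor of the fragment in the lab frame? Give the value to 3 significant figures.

γ ≈ 2.94

u_lab = (0.800 + 0.567)/(1 + 0.800×0.567) = 1.367/1.45360 = 0.940424
γ = 1/√(1 − 0.940424²) = 2.94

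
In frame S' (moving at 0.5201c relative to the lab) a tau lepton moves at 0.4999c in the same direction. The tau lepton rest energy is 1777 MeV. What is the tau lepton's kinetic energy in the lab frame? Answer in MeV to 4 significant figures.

u_lab = (0.4999 + 0.5201)/(1 + 0.4999×0.5201) = 0.8095251
γ = 1/√(1 − 0.8095251²) = 1.70333
K = (γ − 1)m₀c² = (1.70333 − 1) × 1777 = 0.703330 × 1777 = 1250 MeV

K ≈ 1250 MeV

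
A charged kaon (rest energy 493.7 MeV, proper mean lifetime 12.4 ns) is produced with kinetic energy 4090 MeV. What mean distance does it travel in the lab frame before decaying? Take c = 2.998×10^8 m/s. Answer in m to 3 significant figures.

γ = 1 + K/(m₀c²) = 1 + 4090/493.7 = 9.2844
β = √(1 − 1/γ²) = 0.99418
Dilated lifetime: γτ₀ = 9.2844 × 12.4 ns = 115.13 ns
d = βc·γτ₀ = 0.99418 × (2.998×10^8 m/s) × 1.1513×10^-7 s = 34.3 m

d ≈ 34.3 m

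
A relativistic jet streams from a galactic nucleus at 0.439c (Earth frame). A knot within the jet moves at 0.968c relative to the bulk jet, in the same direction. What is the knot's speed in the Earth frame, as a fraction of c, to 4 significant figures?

Relativistic velocity addition: u = (u' + v)/(1 + u'v/c²)
= (0.968 + 0.439)/(1 + 0.968×0.439) = 1.407/1.42495 = 0.9874

u ≈ 0.9874c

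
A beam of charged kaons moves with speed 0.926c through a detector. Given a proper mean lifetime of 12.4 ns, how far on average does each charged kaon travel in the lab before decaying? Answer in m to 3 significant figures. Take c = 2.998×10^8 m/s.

γ = 1/√(1 − 0.926²) = 2.6488
Dilated lifetime: Δt = γτ₀ = 2.6488 × 12.4 ns = 32.846 ns
d = vΔt = 0.926c × 32.846 ns = 2.7761×10^8 m/s × 3.2846×10^-8 s = 9.12 m

d ≈ 9.12 m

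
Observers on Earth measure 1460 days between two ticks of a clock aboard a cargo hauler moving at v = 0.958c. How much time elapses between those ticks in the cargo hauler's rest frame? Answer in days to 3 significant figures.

τ₀ ≈ 419 days

γ = 1/√(1 − 0.958²) = 3.4871
Proper time: τ₀ = Δt/γ = 1460/3.4871 = 419 days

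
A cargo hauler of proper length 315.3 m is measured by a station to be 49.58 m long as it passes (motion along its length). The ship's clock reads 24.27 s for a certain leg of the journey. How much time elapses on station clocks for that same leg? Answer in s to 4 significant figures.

Length contraction ⇒ γ = L₀/L = 315.3/49.58 = 6.35942
Time dilation: Δt = γτ₀ = 6.35942 × 24.27 s = 154.3 s

Δt ≈ 154.3 s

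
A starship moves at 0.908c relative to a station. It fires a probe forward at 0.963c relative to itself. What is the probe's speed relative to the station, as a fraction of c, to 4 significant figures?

u ≈ 0.9982c

Relativistic velocity addition: u = (u' + v)/(1 + u'v/c²)
= (0.963 + 0.908)/(1 + 0.963×0.908) = 1.871/1.87440 = 0.9982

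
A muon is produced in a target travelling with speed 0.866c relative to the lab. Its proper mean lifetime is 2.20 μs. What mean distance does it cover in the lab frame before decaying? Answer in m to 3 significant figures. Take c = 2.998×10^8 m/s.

d ≈ 1140 m

γ = 1/√(1 − 0.866²) = 1.9998
Dilated lifetime: Δt = γτ₀ = 1.9998 × 2.20 μs = 4.3996 μs
d = vΔt = 0.866c × 4.3996 μs = 2.5963×10^8 m/s × 4.3996×10^-6 s = 1140 m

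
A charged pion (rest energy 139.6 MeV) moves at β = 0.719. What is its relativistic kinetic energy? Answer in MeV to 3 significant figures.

K ≈ 61.3 MeV

γ = 1/√(1 − 0.719²) = 1.4388
K = (γ − 1)m₀c² = (1.4388 − 1) × 139.6 MeV = 0.43883 × 139.6 MeV = 61.3 MeV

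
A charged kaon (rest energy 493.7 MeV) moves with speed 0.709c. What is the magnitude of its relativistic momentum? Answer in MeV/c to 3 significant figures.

γ = 1/√(1 − 0.709²) = 1.4180
p = γβm₀c = 1.4180 × 0.709 × 493.7 MeV/c = 496 MeV/c

p ≈ 496 MeV/c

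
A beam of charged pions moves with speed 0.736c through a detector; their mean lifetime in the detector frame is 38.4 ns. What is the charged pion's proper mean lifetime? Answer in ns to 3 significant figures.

γ = 1/√(1 − 0.736²) = 1.4771
Proper time: τ₀ = Δt/γ = 38.4/1.4771 = 26.0 ns

τ₀ ≈ 26.0 ns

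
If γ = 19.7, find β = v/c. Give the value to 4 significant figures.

β ≈ 0.9987

β = √(1 − 1/γ²) = √(1 − 1/19.7²) = √(0.997423) = 0.9987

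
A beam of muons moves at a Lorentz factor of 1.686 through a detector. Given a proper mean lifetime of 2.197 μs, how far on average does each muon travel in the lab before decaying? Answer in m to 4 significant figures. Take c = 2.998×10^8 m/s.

d ≈ 894.1 m

β = √(1 − 1/γ²) = √(1 − 1/1.686²) = 0.805114
Dilated lifetime: Δt = γτ₀ = 1.686 × 2.197 μs = 3.70414 μs
d = vΔt = 0.805114c × 3.70414 μs = 2.41373×10^8 m/s × 3.70414×10^-6 s = 894.1 m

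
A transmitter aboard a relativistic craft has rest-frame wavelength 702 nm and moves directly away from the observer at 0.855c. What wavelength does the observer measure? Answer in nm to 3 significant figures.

Relativistic Doppler: λ_obs = λ_src √((1+β)/(1−β))
= 702 × √(1.8550/0.14500) = 702 × 3.5767 = 2510 nm

λ_obs ≈ 2510 nm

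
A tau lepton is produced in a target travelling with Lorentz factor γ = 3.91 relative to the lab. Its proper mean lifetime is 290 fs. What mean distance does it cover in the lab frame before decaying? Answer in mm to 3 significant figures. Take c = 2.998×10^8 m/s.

d ≈ 0.329 mm

β = √(1 − 1/γ²) = √(1 − 1/3.91²) = 0.96674
Dilated lifetime: Δt = γτ₀ = 3.91 × 290 fs = 1133.9 fs
d = vΔt = 0.96674c × 1133.9 fs = 2.8983×10^8 m/s × 1.1339×10^-12 s = 0.329 mm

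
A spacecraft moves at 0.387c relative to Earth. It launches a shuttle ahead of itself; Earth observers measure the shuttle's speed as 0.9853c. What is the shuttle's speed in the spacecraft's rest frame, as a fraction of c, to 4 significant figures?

Inverse velocity addition: u' = (u − v)/(1 − uv/c²)
= (0.9853 − 0.387)/(1 − 0.9853×0.387) = 0.5983/0.618689 = 0.9670

u' ≈ 0.9670c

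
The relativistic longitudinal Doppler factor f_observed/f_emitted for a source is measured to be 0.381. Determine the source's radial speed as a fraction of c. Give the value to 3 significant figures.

β ≈ 0.746

f_obs/f_src = √((1−β)/(1+β)) = 0.381  ⇒  (1−β)/(1+β) = 0.14516
β = |1 − D²|/(1 + D²) = |1 − 0.14516|/(1 + 0.14516) = 0.746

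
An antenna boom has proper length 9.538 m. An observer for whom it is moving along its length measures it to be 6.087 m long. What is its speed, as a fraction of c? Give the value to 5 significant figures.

γ = L₀/L = 9.538/6.087 = 1.566946
β = √(1 − 1/γ²) = 0.76988

β ≈ 0.76988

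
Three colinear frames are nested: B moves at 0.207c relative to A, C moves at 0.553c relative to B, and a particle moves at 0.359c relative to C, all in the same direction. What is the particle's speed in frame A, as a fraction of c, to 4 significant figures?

u ≈ 0.8362c

Compose boost 2: (0.553 + 0.207)/(1 + 0.553×0.207) = 0.7600/1.11447 = 0.681938
Compose boost 3: (0.359 + 0.681938)/(1 + 0.359×0.681938) = 1.04094/1.24482 = 0.8362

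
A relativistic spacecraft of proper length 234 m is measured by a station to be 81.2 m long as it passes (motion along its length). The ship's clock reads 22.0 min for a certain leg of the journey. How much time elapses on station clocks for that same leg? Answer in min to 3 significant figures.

Length contraction ⇒ γ = L₀/L = 234/81.2 = 2.8818
Time dilation: Δt = γτ₀ = 2.8818 × 22.0 min = 63.4 min

Δt ≈ 63.4 min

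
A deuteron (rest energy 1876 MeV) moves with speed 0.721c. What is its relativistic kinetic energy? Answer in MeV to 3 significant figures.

K ≈ 831 MeV

γ = 1/√(1 − 0.721²) = 1.4431
K = (γ − 1)m₀c² = (1.4431 − 1) × 1876 MeV = 0.44314 × 1876 MeV = 831 MeV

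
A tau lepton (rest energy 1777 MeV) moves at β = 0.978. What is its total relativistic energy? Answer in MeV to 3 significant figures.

E ≈ 8520 MeV

γ = 1/√(1 − 0.978²) = 4.7938
E = γm₀c² = 4.7938 × 1777 MeV = 8520 MeV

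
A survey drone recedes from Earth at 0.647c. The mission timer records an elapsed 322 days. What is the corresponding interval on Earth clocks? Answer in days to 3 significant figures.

Δt ≈ 422 days

γ = 1/√(1 − 0.647²) = 1.3115
Time dilation: Δt = γτ₀ = 1.3115 × 322 days = 422 days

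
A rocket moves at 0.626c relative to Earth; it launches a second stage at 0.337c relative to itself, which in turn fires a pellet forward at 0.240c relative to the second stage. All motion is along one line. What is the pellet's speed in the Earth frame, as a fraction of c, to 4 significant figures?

Compose boost 2: (0.337 + 0.626)/(1 + 0.337×0.626) = 0.9630/1.21096 = 0.795236
Compose boost 3: (0.240 + 0.795236)/(1 + 0.240×0.795236) = 1.03524/1.19086 = 0.8693

u ≈ 0.8693c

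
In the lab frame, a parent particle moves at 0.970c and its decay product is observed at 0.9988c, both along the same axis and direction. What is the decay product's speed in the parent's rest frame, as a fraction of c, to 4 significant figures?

Inverse velocity addition: u' = (u − v)/(1 − uv/c²)
= (0.9988 − 0.970)/(1 − 0.9988×0.970) = 0.02880/0.0311640 = 0.9241

u' ≈ 0.9241c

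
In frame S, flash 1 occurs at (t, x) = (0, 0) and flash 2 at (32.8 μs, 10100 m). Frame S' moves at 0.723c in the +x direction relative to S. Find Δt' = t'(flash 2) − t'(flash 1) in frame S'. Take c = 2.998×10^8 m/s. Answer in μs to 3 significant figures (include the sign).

γ = 1/√(1 − 0.723²) = 1.4475
Δt' = γ(Δt − vΔx/c²) = 1.4475 × (32.8 μs − 0.723×10100 m / (2.998×10^8 m/s))
= 1.4475 × (8.4428 μs) = 12.2 μs

Δt' ≈ 12.2 μs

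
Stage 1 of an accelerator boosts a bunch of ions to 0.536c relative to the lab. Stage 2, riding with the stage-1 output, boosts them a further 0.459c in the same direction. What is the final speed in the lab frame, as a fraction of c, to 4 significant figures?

u ≈ 0.7985c

Compose boost 2: (0.459 + 0.536)/(1 + 0.459×0.536) = 0.9950/1.24602 = 0.7985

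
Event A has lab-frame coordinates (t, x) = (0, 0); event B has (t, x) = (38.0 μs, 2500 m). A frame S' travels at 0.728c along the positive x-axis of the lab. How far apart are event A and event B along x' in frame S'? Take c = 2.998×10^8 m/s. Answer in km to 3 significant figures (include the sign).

Δx' ≈ -8.45 km

γ = 1/√(1 − 0.728²) = 1.4586
Δx' = γ(Δx − vΔt) = 1.4586 × (2500 m − 0.728×(2.998×10^8 m/s)×38.0×10^-6 s)
= 1.4586 × (-5793.7 m) = -8.45 km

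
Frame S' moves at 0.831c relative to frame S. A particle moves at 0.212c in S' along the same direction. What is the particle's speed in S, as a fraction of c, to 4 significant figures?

Relativistic velocity addition: u = (u' + v)/(1 + u'v/c²)
= (0.212 + 0.831)/(1 + 0.212×0.831) = 1.043/1.17617 = 0.8868

u ≈ 0.8868c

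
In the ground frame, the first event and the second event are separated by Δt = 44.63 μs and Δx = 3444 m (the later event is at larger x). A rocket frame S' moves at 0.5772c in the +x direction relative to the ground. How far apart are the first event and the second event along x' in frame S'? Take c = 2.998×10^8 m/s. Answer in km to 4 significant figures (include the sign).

Δx' ≈ -5.240 km

γ = 1/√(1 − 0.5772²) = 1.22459
Δx' = γ(Δx − vΔt) = 1.22459 × (3444 m − 0.5772×(2.998×10^8 m/s)×44.63×10^-6 s)
= 1.22459 × (-4278.98 m) = -5.240 km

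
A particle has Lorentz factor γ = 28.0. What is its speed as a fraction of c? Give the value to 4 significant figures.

β ≈ 0.9994

β = √(1 − 1/γ²) = √(1 − 1/28.0²) = √(0.998724) = 0.9994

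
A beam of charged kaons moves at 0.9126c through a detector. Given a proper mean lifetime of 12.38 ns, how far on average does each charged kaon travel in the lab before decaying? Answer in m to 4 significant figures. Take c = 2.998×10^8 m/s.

γ = 1/√(1 − 0.9126²) = 2.44586
Dilated lifetime: Δt = γτ₀ = 2.44586 × 12.38 ns = 30.2798 ns
d = vΔt = 0.9126c × 30.2798 ns = 2.73597×10^8 m/s × 3.02798×10^-8 s = 8.284 m

d ≈ 8.284 m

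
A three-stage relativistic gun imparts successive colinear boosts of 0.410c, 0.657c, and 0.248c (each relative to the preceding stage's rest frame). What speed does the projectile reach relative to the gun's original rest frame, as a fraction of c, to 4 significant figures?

Compose boost 2: (0.657 + 0.410)/(1 + 0.657×0.410) = 1.067/1.26937 = 0.840574
Compose boost 3: (0.248 + 0.840574)/(1 + 0.248×0.840574) = 1.08857/1.20846 = 0.9008

u ≈ 0.9008c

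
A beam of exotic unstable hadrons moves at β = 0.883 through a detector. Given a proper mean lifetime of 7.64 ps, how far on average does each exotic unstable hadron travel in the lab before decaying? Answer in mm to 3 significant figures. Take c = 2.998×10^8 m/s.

d ≈ 4.31 mm

γ = 1/√(1 − 0.883²) = 2.1305
Dilated lifetime: Δt = γτ₀ = 2.1305 × 7.64 ps = 16.277 ps
d = vΔt = 0.883c × 16.277 ps = 2.6472×10^8 m/s × 1.6277×10^-11 s = 4.31 mm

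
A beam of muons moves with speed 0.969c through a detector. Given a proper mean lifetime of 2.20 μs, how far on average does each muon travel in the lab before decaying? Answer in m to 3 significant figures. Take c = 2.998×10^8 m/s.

γ = 1/√(1 − 0.969²) = 4.0476
Dilated lifetime: Δt = γτ₀ = 4.0476 × 2.20 μs = 8.9047 μs
d = vΔt = 0.969c × 8.9047 μs = 2.9051×10^8 m/s × 8.9047×10^-6 s = 2590 m

d ≈ 2590 m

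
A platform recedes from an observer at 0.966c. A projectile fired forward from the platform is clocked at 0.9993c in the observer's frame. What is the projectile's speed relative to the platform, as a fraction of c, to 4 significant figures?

Inverse velocity addition: u' = (u − v)/(1 − uv/c²)
= (0.9993 − 0.966)/(1 − 0.9993×0.966) = 0.03330/0.0346762 = 0.9603

u' ≈ 0.9603c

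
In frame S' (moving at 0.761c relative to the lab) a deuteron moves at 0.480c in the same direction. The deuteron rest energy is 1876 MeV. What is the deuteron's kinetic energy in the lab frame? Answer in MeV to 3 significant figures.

u_lab = (0.480 + 0.761)/(1 + 0.480×0.761) = 0.908971
γ = 1/√(1 − 0.908971²) = 2.3989
K = (γ − 1)m₀c² = (2.3989 − 1) × 1876 = 1.3989 × 1876 = 2620 MeV

K ≈ 2620 MeV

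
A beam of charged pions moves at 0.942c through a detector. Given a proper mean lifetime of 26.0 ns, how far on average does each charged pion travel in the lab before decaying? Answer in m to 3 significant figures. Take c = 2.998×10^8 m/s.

d ≈ 21.9 m

γ = 1/√(1 − 0.942²) = 2.9796
Dilated lifetime: Δt = γτ₀ = 2.9796 × 26.0 ns = 77.470 ns
d = vΔt = 0.942c × 77.470 ns = 2.8241×10^8 m/s × 7.7470×10^-8 s = 21.9 m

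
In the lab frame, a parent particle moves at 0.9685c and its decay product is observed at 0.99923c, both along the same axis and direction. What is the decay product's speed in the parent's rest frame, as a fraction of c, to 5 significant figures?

u' ≈ 0.95299c

Inverse velocity addition: u' = (u − v)/(1 − uv/c²)
= (0.99923 − 0.9685)/(1 − 0.99923×0.9685) = 0.030730/0.03224574 = 0.95299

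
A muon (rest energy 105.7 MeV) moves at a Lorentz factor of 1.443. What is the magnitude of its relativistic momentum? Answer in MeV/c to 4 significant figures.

β = √(1 − 1/γ²) = √(1 − 1/1.443²) = 0.720937
p = γβm₀c = 1.443 × 0.720937 × 105.7 MeV/c = 110.0 MeV/c

p ≈ 110.0 MeV/c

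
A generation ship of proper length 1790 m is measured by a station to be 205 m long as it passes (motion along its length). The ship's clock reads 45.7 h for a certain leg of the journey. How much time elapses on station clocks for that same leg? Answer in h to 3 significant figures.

Length contraction ⇒ γ = L₀/L = 1790/205 = 8.7317
Time dilation: Δt = γτ₀ = 8.7317 × 45.7 h = 399 h

Δt ≈ 399 h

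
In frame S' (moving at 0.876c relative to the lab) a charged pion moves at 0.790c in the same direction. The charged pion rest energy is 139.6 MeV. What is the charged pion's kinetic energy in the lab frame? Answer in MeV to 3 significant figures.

u_lab = (0.790 + 0.876)/(1 + 0.790×0.876) = 0.984610
γ = 1/√(1 − 0.984610²) = 5.7220
K = (γ − 1)m₀c² = (5.7220 − 1) × 139.6 = 4.7220 × 139.6 = 659 MeV

K ≈ 659 MeV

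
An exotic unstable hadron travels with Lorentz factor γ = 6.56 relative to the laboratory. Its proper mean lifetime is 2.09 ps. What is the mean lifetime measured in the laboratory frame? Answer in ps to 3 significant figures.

γ = 6.56 (given)
Time dilation: Δt = γτ₀ = 6.56 × 2.09 ps = 13.7 ps

Δt ≈ 13.7 ps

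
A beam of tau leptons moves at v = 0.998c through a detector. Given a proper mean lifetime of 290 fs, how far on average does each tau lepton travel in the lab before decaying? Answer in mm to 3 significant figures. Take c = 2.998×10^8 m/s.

γ = 1/√(1 − 0.998²) = 15.819
Dilated lifetime: Δt = γτ₀ = 15.819 × 290 fs = 4587.6 fs
d = vΔt = 0.998c × 4587.6 fs = 2.9920×10^8 m/s × 4.5876×10^-12 s = 1.37 mm

d ≈ 1.37 mm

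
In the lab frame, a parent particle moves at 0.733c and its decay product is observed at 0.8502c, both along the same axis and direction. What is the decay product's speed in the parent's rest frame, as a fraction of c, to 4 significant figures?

u' ≈ 0.3110c

Inverse velocity addition: u' = (u − v)/(1 − uv/c²)
= (0.8502 − 0.733)/(1 − 0.8502×0.733) = 0.1172/0.376803 = 0.3110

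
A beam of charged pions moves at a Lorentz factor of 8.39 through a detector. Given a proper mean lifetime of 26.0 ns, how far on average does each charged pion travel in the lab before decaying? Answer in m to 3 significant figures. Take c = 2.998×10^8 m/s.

d ≈ 64.9 m

β = √(1 − 1/γ²) = √(1 − 1/8.39²) = 0.99287
Dilated lifetime: Δt = γτ₀ = 8.39 × 26.0 ns = 218.14 ns
d = vΔt = 0.99287c × 218.14 ns = 2.9766×10^8 m/s × 2.1814×10^-7 s = 64.9 m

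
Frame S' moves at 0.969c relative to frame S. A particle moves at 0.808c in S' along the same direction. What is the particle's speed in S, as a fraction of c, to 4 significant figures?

u ≈ 0.9967c

Relativistic velocity addition: u = (u' + v)/(1 + u'v/c²)
= (0.808 + 0.969)/(1 + 0.808×0.969) = 1.777/1.78295 = 0.9967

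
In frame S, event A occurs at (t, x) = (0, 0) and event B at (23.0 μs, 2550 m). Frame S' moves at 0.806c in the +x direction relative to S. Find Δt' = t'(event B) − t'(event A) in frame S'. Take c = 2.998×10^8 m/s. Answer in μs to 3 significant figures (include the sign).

γ = 1/√(1 − 0.806²) = 1.6894
Δt' = γ(Δt − vΔx/c²) = 1.6894 × (23.0 μs − 0.806×2550 m / (2.998×10^8 m/s))
= 1.6894 × (16.144 μs) = 27.3 μs

Δt' ≈ 27.3 μs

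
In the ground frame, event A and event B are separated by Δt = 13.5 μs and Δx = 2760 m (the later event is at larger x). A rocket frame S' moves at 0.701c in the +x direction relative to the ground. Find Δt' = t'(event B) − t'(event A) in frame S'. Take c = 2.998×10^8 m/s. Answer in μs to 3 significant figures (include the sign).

γ = 1/√(1 − 0.701²) = 1.4022
Δt' = γ(Δt − vΔx/c²) = 1.4022 × (13.5 μs − 0.701×2760 m / (2.998×10^8 m/s))
= 1.4022 × (7.0465 μs) = 9.88 μs

Δt' ≈ 9.88 μs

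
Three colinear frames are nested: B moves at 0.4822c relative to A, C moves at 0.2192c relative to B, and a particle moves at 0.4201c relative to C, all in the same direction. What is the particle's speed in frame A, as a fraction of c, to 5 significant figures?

Compose boost 2: (0.2192 + 0.4822)/(1 + 0.2192×0.4822) = 0.70140/1.105698 = 0.6343503
Compose boost 3: (0.4201 + 0.6343503)/(1 + 0.4201×0.6343503) = 1.054450/1.266491 = 0.83258

u ≈ 0.83258c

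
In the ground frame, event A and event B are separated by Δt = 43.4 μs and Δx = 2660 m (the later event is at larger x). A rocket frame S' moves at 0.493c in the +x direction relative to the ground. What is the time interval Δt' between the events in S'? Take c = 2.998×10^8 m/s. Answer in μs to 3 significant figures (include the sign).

Δt' ≈ 44.9 μs

γ = 1/√(1 − 0.493²) = 1.1494
Δt' = γ(Δt − vΔx/c²) = 1.1494 × (43.4 μs − 0.493×2660 m / (2.998×10^8 m/s))
= 1.1494 × (39.026 μs) = 44.9 μs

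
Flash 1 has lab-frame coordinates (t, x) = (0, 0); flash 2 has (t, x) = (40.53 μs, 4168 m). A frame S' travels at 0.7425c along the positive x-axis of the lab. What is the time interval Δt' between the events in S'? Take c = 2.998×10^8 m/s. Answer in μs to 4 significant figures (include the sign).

Δt' ≈ 45.10 μs

γ = 1/√(1 − 0.7425²) = 1.49288
Δt' = γ(Δt − vΔx/c²) = 1.49288 × (40.53 μs − 0.7425×4168 m / (2.998×10^8 m/s))
= 1.49288 × (30.2073 μs) = 45.10 μs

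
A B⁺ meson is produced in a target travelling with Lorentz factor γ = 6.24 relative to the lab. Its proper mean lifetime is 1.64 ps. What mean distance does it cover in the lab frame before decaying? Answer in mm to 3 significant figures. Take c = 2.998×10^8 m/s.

β = √(1 − 1/γ²) = √(1 − 1/6.24²) = 0.98708
Dilated lifetime: Δt = γτ₀ = 6.24 × 1.64 ps = 10.234 ps
d = vΔt = 0.98708c × 10.234 ps = 2.9593×10^8 m/s × 1.0234×10^-11 s = 3.03 mm

d ≈ 3.03 mm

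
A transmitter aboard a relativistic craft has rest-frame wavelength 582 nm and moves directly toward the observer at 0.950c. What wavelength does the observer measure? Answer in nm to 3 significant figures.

λ_obs ≈ 93.2 nm

Relativistic Doppler: λ_obs = λ_src √((1−β)/(1+β))
= 582 × √(0.050000/1.9500) = 582 × 0.16013 = 93.2 nm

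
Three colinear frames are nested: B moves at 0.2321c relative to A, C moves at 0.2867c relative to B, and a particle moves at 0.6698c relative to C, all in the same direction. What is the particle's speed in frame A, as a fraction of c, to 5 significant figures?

Compose boost 2: (0.2867 + 0.2321)/(1 + 0.2867×0.2321) = 0.51880/1.066543 = 0.4864314
Compose boost 3: (0.6698 + 0.4864314)/(1 + 0.6698×0.4864314) = 1.156231/1.325812 = 0.87209

u ≈ 0.87209c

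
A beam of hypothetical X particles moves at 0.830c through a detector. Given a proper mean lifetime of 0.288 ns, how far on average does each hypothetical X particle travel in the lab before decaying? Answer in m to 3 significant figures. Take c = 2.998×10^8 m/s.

d ≈ 0.128 m

γ = 1/√(1 − 0.830²) = 1.7929
Dilated lifetime: Δt = γτ₀ = 1.7929 × 0.288 ns = 0.51635 ns
d = vΔt = 0.830c × 0.51635 ns = 2.4883×10^8 m/s × 5.1635×10^-10 s = 0.128 m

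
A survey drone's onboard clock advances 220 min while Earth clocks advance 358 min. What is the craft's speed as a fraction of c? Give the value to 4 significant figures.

β ≈ 0.7889

γ = Δt/τ₀ = 358/220 = 1.62727
β = √(1 − 1/γ²) = √(1 − 1/1.62727²) = 0.7889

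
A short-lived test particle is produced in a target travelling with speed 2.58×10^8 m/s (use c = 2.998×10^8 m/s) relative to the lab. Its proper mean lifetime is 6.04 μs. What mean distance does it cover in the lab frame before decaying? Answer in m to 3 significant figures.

β = v/c = 2.58×10^8 / 2.998×10^8 = 0.86057
γ = 1/√(1 − 0.86057²) = 1.9634
Dilated lifetime: Δt = γτ₀ = 1.9634 × 6.04 μs = 11.859 μs
d = vΔt = 0.86057c × 11.859 μs = 2.5800×10^8 m/s × 1.1859×10^-5 s = 3060 m

d ≈ 3060 m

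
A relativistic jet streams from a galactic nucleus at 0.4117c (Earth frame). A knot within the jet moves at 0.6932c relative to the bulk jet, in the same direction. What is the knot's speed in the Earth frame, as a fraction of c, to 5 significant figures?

Relativistic velocity addition: u = (u' + v)/(1 + u'v/c²)
= (0.6932 + 0.4117)/(1 + 0.6932×0.4117) = 1.1049/1.285390 = 0.85958

u ≈ 0.85958c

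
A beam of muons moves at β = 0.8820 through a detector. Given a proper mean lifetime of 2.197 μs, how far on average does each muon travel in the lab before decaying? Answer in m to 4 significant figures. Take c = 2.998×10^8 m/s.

d ≈ 1233 m

γ = 1/√(1 − 0.8820²) = 2.12202
Dilated lifetime: Δt = γτ₀ = 2.12202 × 2.197 μs = 4.66207 μs
d = vΔt = 0.8820c × 4.66207 μs = 2.64424×10^8 m/s × 4.66207×10^-6 s = 1233 m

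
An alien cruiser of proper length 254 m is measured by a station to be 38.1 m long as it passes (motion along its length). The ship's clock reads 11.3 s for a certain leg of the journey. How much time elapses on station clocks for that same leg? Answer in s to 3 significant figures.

Δt ≈ 75.3 s

Length contraction ⇒ γ = L₀/L = 254/38.1 = 6.6667
Time dilation: Δt = γτ₀ = 6.6667 × 11.3 s = 75.3 s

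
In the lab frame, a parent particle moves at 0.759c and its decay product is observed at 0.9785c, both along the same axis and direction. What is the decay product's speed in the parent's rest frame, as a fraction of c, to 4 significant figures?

Inverse velocity addition: u' = (u − v)/(1 − uv/c²)
= (0.9785 − 0.759)/(1 − 0.9785×0.759) = 0.2195/0.257319 = 0.8530

u' ≈ 0.8530c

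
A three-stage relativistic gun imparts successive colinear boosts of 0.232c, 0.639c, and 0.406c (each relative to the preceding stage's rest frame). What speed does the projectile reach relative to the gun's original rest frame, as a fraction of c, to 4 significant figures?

Compose boost 2: (0.639 + 0.232)/(1 + 0.639×0.232) = 0.8710/1.14825 = 0.758547
Compose boost 3: (0.406 + 0.758547)/(1 + 0.406×0.758547) = 1.16455/1.30797 = 0.8903

u ≈ 0.8903c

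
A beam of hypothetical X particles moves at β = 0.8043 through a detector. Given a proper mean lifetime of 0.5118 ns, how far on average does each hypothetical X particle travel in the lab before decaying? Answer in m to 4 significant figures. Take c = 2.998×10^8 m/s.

d ≈ 0.2077 m

γ = 1/√(1 − 0.8043²) = 1.68287
Dilated lifetime: Δt = γτ₀ = 1.68287 × 0.5118 ns = 0.861292 ns
d = vΔt = 0.8043c × 0.861292 ns = 2.41129×10^8 m/s × 8.61292×10^-10 s = 0.2077 m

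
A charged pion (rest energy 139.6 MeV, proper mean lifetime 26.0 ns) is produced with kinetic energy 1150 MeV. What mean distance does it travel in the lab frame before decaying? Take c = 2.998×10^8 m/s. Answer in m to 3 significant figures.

γ = 1 + K/(m₀c²) = 1 + 1150/139.6 = 9.2378
β = √(1 − 1/γ²) = 0.99412
Dilated lifetime: γτ₀ = 9.2378 × 26.0 ns = 240.18 ns
d = βc·γτ₀ = 0.99412 × (2.998×10^8 m/s) × 2.4018×10^-7 s = 71.6 m

d ≈ 71.6 m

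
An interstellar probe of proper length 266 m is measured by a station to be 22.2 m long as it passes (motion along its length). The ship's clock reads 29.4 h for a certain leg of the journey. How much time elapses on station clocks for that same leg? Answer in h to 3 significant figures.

Length contraction ⇒ γ = L₀/L = 266/22.2 = 11.982
Time dilation: Δt = γτ₀ = 11.982 × 29.4 h = 352 h

Δt ≈ 352 h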